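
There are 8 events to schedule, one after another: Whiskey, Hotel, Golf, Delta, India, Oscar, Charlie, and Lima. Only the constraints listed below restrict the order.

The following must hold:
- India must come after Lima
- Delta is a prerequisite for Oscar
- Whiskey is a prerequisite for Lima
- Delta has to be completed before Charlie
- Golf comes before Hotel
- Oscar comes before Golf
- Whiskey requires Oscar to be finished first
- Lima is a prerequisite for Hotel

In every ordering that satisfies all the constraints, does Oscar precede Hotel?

Tracing the constraints gives a chain: Oscar → Golf → Hotel.
So Oscar must precede Hotel in any valid ordering.

Yes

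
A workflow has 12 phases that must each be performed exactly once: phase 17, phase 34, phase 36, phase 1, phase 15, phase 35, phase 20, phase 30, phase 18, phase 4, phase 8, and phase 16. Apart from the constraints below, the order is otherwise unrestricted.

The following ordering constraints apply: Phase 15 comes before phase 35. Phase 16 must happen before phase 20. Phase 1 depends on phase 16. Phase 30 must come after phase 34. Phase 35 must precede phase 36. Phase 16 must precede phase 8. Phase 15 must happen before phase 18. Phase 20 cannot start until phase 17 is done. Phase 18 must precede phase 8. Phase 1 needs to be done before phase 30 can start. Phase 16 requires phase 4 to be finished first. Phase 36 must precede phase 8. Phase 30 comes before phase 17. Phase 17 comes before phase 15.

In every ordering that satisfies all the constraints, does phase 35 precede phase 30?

No

The constraints actually force phase 30 before phase 35 (via phase 30 → phase 17 → phase 15 → phase 35), not the other way around.
So phase 35 never precedes phase 30.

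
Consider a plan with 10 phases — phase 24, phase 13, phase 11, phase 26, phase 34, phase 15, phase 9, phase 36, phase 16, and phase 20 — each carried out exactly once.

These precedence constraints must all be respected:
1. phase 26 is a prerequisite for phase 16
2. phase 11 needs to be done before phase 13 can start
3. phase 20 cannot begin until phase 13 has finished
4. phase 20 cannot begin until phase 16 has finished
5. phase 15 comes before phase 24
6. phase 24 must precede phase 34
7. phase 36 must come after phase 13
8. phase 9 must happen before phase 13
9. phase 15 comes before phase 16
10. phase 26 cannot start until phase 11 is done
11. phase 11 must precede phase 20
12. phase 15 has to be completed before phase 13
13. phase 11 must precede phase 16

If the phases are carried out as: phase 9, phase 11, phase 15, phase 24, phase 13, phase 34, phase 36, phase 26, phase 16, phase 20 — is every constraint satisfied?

Yes

Checking each listed constraint against this order: for instance, phase 11 is in position 2 and phase 20 in position 10, so that constraint holds — and the remaining constraints check out the same way.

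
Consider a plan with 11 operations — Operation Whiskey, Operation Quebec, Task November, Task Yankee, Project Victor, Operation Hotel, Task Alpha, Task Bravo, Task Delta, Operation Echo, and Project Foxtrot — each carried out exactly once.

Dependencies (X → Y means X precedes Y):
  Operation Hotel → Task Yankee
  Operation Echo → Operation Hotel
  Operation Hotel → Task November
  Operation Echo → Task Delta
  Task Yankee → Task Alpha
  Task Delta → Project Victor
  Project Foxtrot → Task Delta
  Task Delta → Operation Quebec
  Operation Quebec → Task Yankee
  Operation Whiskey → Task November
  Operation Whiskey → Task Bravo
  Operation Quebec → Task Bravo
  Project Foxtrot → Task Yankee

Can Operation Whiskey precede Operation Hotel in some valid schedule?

Yes

The constraints leave Operation Whiskey and Operation Hotel unordered relative to each other; nothing requires Operation Hotel earlier.
That means at least one valid schedule has Operation Whiskey before Operation Hotel.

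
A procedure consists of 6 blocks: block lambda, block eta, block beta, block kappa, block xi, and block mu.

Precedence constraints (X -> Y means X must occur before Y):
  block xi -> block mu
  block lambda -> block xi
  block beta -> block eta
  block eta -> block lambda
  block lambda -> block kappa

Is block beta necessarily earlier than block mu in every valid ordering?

Tracing the constraints gives a chain: block beta → block eta → block lambda → block xi → block mu.
Hence block beta necessarily comes before block mu.

Yes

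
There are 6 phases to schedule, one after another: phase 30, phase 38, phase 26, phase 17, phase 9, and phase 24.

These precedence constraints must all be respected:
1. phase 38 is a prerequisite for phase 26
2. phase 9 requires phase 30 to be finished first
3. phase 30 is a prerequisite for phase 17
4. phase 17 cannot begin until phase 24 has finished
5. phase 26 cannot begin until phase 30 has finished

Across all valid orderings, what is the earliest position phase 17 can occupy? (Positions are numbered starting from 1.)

Every phase that must precede phase 17 has to come before it. Tracing all chains that end at phase 17, those phases are: phase 30, phase 24 — 2 in total.
With 2 mandatory predecessors, the earliest phase 17 can sit is position 2+1 = 3, and placing just those 2 first achieves it.

3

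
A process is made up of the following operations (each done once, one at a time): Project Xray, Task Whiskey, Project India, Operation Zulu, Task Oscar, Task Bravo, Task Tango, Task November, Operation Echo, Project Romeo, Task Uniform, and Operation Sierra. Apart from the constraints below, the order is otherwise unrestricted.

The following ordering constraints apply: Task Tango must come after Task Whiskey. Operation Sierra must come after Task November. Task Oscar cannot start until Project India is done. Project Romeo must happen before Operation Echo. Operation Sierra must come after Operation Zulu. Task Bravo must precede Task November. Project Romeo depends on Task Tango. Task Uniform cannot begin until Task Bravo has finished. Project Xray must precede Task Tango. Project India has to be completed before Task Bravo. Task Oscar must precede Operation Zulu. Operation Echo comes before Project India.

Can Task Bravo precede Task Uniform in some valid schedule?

Every valid ordering already has Task Bravo before Task Uniform (the constraints require it), so in particular at least one does.

Yes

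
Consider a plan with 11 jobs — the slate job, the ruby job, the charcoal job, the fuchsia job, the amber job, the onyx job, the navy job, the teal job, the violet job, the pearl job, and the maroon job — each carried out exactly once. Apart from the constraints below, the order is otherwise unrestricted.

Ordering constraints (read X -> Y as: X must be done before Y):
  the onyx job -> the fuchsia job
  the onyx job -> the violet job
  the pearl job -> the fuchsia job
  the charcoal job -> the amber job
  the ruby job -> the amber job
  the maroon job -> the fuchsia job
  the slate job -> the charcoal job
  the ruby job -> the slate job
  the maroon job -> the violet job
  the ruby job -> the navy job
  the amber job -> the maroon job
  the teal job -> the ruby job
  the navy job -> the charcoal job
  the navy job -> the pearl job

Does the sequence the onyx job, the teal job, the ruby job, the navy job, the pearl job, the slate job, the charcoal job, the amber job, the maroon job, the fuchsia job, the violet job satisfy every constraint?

Every stated constraint is respected: the onyx job sits at position 1, ahead of the violet job at position 11, and each of the other listed pairs likewise has the predecessor earlier in the sequence.

Yes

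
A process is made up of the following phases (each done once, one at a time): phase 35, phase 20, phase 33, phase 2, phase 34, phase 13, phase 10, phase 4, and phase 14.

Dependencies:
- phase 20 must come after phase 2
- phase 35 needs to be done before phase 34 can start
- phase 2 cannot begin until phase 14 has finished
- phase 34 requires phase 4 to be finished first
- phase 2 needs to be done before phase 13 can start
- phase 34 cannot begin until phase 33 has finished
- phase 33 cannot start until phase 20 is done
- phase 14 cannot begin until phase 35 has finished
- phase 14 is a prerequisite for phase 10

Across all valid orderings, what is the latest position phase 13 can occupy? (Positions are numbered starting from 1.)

9

Phase 13 has no required successors, so nothing stops it from going last (position 9).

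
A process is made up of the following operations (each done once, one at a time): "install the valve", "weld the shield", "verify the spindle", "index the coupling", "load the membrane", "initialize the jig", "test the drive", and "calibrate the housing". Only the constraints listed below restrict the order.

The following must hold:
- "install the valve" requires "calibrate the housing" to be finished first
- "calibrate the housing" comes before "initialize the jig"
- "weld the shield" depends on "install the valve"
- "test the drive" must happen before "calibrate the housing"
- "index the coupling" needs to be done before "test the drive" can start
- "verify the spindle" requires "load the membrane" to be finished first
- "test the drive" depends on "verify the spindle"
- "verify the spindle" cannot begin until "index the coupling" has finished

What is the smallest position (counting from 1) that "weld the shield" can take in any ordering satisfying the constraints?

7

The operations that are forced before "weld the shield", directly or transitively, are "install the valve", "verify the spindle", "index the coupling", "load the membrane", "test the drive", "calibrate the housing". That's 6 operations.
So at minimum 6 operations come before "weld the shield", putting "weld the shield" no earlier than position 7. That position is achievable by scheduling exactly those predecessors first.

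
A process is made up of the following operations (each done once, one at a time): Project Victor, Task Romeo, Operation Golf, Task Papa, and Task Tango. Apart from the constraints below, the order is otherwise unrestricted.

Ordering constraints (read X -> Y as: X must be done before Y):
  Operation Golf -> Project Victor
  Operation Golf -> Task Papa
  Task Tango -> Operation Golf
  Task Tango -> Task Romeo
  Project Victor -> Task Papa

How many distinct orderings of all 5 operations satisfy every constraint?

4

Task Tango is the only operation with nothing required before it, so every ordering starts there.
Counting all ways to extend the partial order to a total order gives 4.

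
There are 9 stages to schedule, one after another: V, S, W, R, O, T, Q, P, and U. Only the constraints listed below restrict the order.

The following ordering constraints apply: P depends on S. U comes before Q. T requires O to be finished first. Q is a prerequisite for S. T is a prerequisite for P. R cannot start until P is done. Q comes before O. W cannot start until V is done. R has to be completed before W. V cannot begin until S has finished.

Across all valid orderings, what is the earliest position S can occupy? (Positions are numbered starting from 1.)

The stages that are forced before S, directly or transitively, are Q, U. That's 2 stages.
With 2 mandatory predecessors, the earliest S can sit is position 2+1 = 3, and placing just those 2 first achieves it.

3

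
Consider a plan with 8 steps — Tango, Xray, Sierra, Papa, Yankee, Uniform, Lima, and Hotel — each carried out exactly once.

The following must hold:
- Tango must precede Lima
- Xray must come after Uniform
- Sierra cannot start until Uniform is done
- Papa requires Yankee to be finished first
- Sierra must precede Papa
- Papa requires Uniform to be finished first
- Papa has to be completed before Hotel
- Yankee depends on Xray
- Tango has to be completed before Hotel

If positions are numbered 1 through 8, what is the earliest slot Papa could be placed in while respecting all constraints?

The steps that are forced before Papa, directly or transitively, are Xray, Sierra, Yankee, Uniform. That's 4 steps.
With 4 mandatory predecessors, the earliest Papa can sit is position 4+1 = 5, and placing just those 4 first achieves it.

5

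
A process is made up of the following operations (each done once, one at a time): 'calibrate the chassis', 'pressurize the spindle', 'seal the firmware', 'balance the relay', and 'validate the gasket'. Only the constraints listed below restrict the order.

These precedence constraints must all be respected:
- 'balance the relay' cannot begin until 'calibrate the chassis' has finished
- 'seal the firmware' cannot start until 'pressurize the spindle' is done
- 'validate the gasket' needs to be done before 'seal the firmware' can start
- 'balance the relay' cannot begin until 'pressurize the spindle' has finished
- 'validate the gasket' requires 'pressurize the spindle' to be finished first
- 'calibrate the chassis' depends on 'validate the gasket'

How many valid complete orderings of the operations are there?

Only 'pressurize the spindle' has no prerequisites, so it must go first.
Enumerating by repeatedly choosing an available operation (one whose prerequisites are all placed) gives 3 distinct complete orderings.

3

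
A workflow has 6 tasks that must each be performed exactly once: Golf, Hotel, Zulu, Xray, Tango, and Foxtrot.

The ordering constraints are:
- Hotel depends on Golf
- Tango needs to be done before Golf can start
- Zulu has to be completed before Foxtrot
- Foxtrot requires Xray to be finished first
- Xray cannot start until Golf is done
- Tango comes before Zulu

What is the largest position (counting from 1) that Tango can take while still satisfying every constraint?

Every task that must follow Tango has to come after it. Tracing all chains starting from Tango, those tasks are: Golf, Hotel, Zulu, Xray, Foxtrot — 5 in total.
So at least 5 tasks follow Tango, putting Tango no later than position 1. That position is achievable by scheduling everything else first.

1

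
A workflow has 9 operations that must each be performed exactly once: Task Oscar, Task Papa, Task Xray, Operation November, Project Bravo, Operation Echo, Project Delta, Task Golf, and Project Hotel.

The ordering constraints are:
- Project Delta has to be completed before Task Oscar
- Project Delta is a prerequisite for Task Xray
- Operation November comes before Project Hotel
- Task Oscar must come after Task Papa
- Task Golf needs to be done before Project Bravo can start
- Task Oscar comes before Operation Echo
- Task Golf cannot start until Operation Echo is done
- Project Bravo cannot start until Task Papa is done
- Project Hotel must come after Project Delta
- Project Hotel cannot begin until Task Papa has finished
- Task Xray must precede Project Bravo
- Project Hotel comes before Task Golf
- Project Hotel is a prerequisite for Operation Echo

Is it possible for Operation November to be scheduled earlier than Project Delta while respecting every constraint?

Yes

No chain of constraints runs from Project Delta to Operation November, so Project Delta is not required to come first.
So a valid ordering placing Operation November earlier than Project Delta exists.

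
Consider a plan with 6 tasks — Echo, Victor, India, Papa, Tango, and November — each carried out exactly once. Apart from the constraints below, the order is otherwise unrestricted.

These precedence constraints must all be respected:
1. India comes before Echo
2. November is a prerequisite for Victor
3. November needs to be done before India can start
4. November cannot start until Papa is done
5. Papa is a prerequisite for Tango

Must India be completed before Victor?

No

Nothing in the constraints links India and Victor; they are unordered relative to each other.
So India can come before Victor or after — it is not forced.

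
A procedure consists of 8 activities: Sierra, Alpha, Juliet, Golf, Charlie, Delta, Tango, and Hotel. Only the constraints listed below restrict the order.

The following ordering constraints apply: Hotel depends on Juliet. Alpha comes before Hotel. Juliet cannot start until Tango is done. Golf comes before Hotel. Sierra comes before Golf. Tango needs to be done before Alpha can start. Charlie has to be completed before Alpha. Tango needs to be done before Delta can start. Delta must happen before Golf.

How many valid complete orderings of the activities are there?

The activities with no prerequisites are Sierra, Charlie, Tango; any of them can be placed first.
Enumerating by repeatedly choosing an available activity (one whose prerequisites are all placed) gives 214 distinct complete orderings.

214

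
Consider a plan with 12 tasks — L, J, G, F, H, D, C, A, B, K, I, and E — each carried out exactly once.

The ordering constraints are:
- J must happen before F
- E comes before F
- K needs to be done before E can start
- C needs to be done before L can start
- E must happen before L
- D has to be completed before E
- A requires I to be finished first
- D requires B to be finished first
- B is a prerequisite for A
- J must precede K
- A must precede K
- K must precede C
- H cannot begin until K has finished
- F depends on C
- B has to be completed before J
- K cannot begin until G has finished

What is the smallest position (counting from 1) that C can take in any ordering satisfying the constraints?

Working backwards through the constraints from C, its full set of required predecessors is J, G, A, B, K, I — 6 of them.
So at minimum 6 tasks come before C, putting C no earlier than position 7. That position is achievable by scheduling exactly those predecessors first.

7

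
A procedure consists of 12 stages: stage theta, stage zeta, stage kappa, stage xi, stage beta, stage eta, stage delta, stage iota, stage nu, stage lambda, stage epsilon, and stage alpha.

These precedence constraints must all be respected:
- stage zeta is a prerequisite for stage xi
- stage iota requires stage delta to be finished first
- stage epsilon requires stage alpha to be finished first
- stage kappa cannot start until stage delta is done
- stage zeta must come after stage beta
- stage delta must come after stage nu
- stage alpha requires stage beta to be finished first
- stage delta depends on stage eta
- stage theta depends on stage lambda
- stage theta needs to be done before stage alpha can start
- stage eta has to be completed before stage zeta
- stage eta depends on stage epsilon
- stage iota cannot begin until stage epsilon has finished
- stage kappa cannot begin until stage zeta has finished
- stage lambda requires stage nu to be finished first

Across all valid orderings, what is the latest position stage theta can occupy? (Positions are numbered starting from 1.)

Following every chain forward from stage theta, the stages that must come later are stage zeta, stage kappa, stage xi, stage eta, stage delta, stage iota, stage epsilon, stage alpha — 8 of them.
With 8 mandatory successors out of 12 stages total, the latest slot for stage theta is 12−8 = 4, and it's reachable by doing all non-successors before stage theta.

4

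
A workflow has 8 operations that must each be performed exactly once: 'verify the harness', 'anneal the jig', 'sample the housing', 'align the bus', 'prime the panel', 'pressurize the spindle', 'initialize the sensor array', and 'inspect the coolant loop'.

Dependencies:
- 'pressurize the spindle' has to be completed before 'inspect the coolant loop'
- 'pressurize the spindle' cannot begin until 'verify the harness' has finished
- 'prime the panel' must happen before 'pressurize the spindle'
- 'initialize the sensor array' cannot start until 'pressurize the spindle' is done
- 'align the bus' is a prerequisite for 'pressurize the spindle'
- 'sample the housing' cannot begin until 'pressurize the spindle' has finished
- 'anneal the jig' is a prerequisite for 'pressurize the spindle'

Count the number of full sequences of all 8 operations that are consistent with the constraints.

144

4 operations have no prerequisites ('verify the harness', 'anneal the jig', 'align the bus', 'prime the panel'), so any of them could come first.
Enumerating by repeatedly choosing an available operation (one whose prerequisites are all placed) gives 144 distinct complete orderings.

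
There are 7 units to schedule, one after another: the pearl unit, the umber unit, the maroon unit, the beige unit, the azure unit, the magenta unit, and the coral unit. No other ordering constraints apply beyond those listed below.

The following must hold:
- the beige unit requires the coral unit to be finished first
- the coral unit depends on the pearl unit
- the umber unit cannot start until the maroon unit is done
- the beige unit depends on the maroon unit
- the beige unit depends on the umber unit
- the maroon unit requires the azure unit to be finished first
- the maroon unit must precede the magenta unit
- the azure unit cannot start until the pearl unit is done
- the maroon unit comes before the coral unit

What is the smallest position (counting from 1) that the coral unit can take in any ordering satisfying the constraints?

4

Working backwards through the constraints from the coral unit, its full set of required predecessors is the pearl unit, the maroon unit, the azure unit — 3 of them.
With 3 mandatory predecessors, the earliest the coral unit can sit is position 3+1 = 4, and placing just those 3 first achieves it.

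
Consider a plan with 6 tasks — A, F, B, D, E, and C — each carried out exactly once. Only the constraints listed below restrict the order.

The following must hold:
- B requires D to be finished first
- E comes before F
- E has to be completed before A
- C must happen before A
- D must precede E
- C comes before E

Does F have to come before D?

There is a chain D → E → F, which puts D before F.
So F does not have to come before D — it cannot.

No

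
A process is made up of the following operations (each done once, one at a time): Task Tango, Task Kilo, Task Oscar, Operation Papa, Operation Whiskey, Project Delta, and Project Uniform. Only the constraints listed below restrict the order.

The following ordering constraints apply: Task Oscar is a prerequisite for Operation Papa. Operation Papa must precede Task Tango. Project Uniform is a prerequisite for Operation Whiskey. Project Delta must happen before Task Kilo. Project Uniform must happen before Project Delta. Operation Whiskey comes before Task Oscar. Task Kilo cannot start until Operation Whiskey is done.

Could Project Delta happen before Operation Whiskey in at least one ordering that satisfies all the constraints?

Nothing in the constraints forces Operation Whiskey before Project Delta — there is no chain from Operation Whiskey to Project Delta.
That means at least one valid schedule has Project Delta before Operation Whiskey.

Yes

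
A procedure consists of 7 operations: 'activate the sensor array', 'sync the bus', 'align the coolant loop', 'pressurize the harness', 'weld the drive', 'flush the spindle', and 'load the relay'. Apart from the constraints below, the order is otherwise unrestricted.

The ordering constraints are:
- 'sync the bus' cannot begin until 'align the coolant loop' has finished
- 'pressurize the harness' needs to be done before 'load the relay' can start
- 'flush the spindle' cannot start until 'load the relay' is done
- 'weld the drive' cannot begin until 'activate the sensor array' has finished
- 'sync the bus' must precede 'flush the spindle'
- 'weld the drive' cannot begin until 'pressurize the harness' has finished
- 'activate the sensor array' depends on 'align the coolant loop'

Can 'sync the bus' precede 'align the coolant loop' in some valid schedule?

No

Following 'align the coolant loop' → 'sync the bus', 'align the coolant loop' must precede 'sync the bus' in every valid ordering.
Hence 'sync the bus' can never be scheduled before 'align the coolant loop'.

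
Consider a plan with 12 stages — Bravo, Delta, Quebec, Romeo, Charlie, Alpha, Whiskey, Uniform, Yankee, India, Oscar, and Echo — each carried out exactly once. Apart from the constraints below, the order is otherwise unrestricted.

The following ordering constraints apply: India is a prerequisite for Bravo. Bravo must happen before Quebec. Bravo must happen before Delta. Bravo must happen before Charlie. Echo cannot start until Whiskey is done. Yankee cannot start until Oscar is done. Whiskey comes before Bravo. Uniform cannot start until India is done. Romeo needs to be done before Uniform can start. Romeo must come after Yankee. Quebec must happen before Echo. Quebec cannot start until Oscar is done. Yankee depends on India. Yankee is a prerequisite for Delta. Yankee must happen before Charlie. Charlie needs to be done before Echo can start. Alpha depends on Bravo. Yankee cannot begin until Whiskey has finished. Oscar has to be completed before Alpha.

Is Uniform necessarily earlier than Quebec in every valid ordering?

No chain of constraints connects Uniform to Quebec in either direction.
A valid ordering placing Quebec before Uniform exists, so the answer is no.

No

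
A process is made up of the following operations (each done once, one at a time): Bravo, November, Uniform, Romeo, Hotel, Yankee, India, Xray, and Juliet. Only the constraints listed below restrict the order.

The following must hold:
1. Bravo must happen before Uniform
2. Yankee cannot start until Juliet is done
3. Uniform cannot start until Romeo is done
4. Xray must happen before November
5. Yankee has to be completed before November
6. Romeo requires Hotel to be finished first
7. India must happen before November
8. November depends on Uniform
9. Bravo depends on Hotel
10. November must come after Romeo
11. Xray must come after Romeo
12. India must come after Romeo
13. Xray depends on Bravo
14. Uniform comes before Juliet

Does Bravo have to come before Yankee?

Yes

Following the dependencies: Bravo → Uniform → Juliet → Yankee.
That forces Bravo before Yankee in every valid schedule.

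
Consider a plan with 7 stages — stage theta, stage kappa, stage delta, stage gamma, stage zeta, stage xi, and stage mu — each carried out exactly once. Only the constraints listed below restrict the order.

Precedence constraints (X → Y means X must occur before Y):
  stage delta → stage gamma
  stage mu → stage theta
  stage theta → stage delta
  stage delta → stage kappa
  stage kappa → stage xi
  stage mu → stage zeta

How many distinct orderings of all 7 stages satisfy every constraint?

18

Only stage mu has no prerequisites, so it must go first.
Systematically extending each partial ordering one stage at a time and counting, there are 18 complete orderings.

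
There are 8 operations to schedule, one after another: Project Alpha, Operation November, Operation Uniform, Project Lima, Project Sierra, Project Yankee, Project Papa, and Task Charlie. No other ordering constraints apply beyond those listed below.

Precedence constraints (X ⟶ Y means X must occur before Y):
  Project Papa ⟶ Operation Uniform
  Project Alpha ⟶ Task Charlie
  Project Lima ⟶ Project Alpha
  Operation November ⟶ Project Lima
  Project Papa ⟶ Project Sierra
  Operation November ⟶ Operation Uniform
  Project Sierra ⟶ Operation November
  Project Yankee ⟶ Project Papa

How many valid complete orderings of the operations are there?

4

Project Yankee is the only operation with nothing required before it, so every ordering starts there.
Systematically extending each partial ordering one operation at a time and counting, there are 4 complete orderings.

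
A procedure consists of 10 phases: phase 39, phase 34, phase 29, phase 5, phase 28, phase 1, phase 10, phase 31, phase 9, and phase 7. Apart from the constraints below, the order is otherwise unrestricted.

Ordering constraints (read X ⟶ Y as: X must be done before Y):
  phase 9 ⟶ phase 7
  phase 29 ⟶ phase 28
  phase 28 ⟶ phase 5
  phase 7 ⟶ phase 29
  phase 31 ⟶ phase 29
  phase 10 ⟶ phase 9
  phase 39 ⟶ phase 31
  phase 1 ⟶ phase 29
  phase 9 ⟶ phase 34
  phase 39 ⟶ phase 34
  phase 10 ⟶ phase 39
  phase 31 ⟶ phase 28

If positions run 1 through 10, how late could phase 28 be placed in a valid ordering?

9

Following the constraints forward from phase 28, its only required successor is phase 5.
With 1 mandatory successor out of 10 phases total, the latest slot for phase 28 is 10−1 = 9, and it's reachable by doing all non-successors before phase 28.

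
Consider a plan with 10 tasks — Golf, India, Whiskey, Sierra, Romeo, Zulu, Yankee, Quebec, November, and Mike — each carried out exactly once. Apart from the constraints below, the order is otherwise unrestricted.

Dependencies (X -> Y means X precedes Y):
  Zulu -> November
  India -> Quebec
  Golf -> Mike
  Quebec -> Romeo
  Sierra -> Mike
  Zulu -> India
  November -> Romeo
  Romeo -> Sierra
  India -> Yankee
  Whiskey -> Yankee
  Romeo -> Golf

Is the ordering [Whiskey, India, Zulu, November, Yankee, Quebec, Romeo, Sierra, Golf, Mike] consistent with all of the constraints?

No

Here Zulu comes after India.
That contradicts the constraint that Zulu must precede India.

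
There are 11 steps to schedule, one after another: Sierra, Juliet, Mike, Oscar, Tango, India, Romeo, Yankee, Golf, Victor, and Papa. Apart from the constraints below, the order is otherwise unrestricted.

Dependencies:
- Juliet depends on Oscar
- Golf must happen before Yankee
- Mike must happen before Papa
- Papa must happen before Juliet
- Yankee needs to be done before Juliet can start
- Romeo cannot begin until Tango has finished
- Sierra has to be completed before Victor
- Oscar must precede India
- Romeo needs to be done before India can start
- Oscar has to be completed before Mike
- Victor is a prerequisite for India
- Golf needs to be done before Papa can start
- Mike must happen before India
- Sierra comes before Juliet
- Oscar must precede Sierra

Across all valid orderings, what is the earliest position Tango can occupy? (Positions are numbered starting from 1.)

No constraint forces any other step before Tango, so it can be placed first.

1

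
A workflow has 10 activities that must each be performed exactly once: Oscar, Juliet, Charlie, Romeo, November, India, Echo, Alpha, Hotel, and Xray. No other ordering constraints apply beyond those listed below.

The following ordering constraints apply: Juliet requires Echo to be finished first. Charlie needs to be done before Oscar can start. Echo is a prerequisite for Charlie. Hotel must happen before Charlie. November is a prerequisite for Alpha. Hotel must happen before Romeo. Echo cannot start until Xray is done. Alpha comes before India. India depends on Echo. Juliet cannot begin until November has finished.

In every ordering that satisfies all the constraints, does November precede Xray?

No

No chain of constraints connects November to Xray in either direction.
A valid ordering placing Xray before November exists, so the answer is no.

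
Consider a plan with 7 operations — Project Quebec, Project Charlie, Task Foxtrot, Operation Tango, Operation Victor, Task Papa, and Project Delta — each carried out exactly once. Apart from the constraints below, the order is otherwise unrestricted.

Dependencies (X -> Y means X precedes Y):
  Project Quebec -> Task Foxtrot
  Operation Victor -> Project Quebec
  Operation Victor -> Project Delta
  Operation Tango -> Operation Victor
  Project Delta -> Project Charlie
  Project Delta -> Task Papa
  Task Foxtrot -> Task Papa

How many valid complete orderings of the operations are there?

Only Operation Tango has no prerequisites, so it must go first.
Enumerating by repeatedly choosing an available operation (one whose prerequisites are all placed) gives 9 distinct complete orderings.

9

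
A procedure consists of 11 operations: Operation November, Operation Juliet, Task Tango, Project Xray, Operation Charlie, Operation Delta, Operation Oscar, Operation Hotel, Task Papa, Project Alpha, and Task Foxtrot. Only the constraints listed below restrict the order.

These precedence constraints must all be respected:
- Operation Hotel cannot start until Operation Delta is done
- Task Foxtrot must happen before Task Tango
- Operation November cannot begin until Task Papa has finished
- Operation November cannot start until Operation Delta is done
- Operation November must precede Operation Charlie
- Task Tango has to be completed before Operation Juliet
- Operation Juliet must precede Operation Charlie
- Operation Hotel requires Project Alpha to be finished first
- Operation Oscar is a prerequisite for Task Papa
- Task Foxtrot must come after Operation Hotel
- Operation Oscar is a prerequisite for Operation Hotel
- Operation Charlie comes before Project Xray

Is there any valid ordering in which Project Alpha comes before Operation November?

Yes

No chain of constraints runs from Operation November to Project Alpha, so Operation November is not required to come first.
That means at least one valid schedule has Project Alpha before Operation November.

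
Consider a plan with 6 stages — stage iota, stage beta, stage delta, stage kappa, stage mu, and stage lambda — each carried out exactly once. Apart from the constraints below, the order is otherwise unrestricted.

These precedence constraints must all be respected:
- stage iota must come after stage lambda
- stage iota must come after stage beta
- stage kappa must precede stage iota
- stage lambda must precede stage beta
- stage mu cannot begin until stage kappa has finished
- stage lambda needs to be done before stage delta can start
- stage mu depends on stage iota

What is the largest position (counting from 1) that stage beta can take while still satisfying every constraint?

Every stage that must follow stage beta has to come after it. Tracing all chains starting from stage beta, those stages are: stage iota, stage mu — 2 in total.
So at least 2 stages follow stage beta, putting stage beta no later than position 4. That position is achievable by scheduling everything else first.

4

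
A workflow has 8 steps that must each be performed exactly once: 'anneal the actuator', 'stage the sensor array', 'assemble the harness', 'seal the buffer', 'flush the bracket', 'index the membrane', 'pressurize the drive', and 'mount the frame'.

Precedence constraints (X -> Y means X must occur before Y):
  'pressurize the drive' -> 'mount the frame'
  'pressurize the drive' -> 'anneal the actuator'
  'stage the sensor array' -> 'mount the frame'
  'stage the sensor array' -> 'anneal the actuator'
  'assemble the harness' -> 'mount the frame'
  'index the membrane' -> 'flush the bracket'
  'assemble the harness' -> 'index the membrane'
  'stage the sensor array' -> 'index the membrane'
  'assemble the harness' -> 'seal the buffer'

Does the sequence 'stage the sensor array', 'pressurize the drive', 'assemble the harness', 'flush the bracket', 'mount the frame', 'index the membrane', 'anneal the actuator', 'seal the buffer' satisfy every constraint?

Here 'index the membrane' comes after 'flush the bracket'.
Since 'index the membrane' is required before 'flush the bracket', the ordering is invalid.

No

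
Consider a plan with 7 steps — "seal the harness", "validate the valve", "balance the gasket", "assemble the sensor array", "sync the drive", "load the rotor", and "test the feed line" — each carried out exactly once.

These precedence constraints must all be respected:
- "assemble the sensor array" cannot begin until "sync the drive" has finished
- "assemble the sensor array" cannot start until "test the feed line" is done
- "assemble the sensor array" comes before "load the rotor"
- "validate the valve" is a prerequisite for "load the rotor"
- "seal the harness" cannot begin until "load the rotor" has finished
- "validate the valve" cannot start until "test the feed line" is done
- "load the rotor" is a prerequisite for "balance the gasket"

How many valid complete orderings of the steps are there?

2 steps have no prerequisites ("sync the drive", "test the feed line"), so any of them could come first.
Counting all ways to extend the partial order to a total order gives 10.

10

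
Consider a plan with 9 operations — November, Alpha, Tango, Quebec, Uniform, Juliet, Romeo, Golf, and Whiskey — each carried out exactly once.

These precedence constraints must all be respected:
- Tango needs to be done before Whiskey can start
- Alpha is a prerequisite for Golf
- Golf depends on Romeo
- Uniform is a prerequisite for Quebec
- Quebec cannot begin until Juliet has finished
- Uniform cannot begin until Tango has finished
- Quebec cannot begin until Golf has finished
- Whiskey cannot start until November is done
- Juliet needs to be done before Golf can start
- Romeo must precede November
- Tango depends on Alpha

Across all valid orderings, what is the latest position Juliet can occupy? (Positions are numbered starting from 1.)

7

Every operation that must follow Juliet has to come after it. Tracing all chains starting from Juliet, those operations are: Quebec, Golf — 2 in total.
With 2 mandatory successors out of 9 operations total, the latest slot for Juliet is 9−2 = 7, and it's reachable by doing all non-successors before Juliet.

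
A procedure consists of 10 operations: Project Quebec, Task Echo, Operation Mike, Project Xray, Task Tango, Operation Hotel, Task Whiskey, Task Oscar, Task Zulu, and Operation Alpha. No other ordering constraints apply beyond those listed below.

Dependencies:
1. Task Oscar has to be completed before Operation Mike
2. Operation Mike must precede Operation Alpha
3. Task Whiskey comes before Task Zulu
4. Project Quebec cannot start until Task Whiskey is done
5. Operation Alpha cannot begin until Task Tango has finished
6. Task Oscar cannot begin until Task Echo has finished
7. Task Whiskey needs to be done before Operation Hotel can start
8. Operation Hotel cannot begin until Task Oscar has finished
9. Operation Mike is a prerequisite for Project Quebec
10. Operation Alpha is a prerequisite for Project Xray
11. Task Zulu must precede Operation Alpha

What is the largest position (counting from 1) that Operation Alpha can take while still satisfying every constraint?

Following the constraints forward from Operation Alpha, its only required successor is Project Xray.
So at least 1 operation follows Operation Alpha, putting Operation Alpha no later than position 9. That position is achievable by scheduling everything else first.

9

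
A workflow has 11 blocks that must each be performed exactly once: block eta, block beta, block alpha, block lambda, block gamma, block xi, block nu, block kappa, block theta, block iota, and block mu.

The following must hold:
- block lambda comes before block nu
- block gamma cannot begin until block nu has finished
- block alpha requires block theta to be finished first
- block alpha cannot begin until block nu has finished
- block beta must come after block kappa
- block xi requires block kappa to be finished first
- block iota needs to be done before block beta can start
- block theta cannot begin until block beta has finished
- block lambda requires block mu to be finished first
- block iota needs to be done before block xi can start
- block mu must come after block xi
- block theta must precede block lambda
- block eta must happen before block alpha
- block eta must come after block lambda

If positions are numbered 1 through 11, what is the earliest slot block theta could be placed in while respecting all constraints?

4

Working backwards through the constraints from block theta, its full set of required predecessors is block beta, block kappa, block iota — 3 of them.
So at minimum 3 blocks come before block theta, putting block theta no earlier than position 4. That position is achievable by scheduling exactly those predecessors first.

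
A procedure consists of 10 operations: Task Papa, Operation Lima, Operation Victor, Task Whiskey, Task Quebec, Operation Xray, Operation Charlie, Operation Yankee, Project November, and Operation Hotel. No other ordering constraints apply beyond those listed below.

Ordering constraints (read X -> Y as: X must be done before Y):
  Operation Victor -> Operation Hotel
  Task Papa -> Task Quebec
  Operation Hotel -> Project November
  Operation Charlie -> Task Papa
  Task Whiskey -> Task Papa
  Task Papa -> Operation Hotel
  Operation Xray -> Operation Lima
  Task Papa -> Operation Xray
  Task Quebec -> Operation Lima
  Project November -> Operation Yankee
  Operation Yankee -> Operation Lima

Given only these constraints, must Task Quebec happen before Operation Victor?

Task Quebec and Operation Victor are not related by any chain of constraints.
So Task Quebec can come before Operation Victor or after — it is not forced.

No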